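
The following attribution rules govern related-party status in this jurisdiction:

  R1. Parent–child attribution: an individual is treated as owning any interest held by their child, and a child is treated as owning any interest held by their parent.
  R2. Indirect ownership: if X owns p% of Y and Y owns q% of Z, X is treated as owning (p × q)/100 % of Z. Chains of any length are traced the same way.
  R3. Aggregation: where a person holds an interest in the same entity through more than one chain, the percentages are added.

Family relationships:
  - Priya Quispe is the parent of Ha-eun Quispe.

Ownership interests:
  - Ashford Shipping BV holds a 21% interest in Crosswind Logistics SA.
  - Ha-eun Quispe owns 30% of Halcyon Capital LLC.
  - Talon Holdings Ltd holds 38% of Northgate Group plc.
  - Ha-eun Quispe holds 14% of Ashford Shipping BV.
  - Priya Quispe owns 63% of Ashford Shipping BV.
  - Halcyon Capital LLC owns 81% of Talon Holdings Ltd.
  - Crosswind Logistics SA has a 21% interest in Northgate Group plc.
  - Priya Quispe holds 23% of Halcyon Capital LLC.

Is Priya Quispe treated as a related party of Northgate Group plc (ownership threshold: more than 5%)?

By parent–child attribution (R1), Priya Quispe is treated as also owning Ha-eun Quispe's interest in Ashford Shipping BV, giving 63% + 14% = 77%.
By parent–child attribution (R1), Priya Quispe is treated as also owning Ha-eun Quispe's interest in Halcyon Capital LLC, giving 23% + 30% = 53%.
Chain via Ashford Shipping BV → Crosswind Logistics SA (R2): 77% × 21% × 21% = 3.3957% of Northgate Group plc.
Chain via Halcyon Capital LLC → Talon Holdings Ltd (R2): 53% × 81% × 38% = 16.3134% of Northgate Group plc.
Aggregating (R3): 3.3957% + 16.3134% = 19.7091%.
19.7091% exceeds the 5% threshold, so Priya is a related party to Northgate Group plc.

Yes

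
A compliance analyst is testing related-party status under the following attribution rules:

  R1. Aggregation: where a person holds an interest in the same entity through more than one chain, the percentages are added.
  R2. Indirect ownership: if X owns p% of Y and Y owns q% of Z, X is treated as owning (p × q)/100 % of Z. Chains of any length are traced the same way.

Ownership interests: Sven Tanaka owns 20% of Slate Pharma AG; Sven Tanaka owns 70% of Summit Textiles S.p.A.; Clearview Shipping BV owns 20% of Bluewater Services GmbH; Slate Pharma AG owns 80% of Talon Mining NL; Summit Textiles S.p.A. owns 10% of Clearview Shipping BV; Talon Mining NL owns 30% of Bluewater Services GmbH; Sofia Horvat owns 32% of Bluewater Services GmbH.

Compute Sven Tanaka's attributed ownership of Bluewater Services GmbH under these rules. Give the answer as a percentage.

Chain via Summit Textiles S.p.A. → Clearview Shipping BV (R2): 70% × 10% × 20% = 1.4% of Bluewater Services GmbH.
Chain via Slate Pharma AG → Talon Mining NL (R2): 20% × 80% × 30% = 4.8% of Bluewater Services GmbH.
Aggregating (R1): 1.4% + 4.8% = 6.2%.

6.2%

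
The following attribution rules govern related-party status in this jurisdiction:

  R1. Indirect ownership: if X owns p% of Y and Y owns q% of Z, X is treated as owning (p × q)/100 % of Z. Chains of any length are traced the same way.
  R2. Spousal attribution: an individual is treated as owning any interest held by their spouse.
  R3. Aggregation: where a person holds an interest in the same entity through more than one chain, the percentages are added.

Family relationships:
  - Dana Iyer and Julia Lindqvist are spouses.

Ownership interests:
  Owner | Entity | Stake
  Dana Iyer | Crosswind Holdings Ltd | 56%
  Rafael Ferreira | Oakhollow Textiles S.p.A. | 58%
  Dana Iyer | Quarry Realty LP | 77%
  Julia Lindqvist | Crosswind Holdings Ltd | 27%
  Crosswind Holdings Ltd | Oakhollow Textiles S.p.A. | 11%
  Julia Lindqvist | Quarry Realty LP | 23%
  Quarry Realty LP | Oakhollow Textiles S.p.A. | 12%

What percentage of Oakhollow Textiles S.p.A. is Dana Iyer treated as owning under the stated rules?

By spousal attribution (R2), Dana Iyer is treated as also owning Julia Lindqvist's interest in Crosswind Holdings Ltd, giving 56% + 27% = 83%.
By spousal attribution (R2), Dana Iyer is treated as also owning Julia Lindqvist's interest in Quarry Realty LP, giving 77% + 23% = 100%.
Chain via Crosswind Holdings Ltd (R1): 83% × 11% = 9.13% of Oakhollow Textiles S.p.A.
Chain via Quarry Realty LP (R1): 100% × 12% = 12% of Oakhollow Textiles S.p.A.
Aggregating (R3): 9.13% + 12% = 21.13%.

21.13%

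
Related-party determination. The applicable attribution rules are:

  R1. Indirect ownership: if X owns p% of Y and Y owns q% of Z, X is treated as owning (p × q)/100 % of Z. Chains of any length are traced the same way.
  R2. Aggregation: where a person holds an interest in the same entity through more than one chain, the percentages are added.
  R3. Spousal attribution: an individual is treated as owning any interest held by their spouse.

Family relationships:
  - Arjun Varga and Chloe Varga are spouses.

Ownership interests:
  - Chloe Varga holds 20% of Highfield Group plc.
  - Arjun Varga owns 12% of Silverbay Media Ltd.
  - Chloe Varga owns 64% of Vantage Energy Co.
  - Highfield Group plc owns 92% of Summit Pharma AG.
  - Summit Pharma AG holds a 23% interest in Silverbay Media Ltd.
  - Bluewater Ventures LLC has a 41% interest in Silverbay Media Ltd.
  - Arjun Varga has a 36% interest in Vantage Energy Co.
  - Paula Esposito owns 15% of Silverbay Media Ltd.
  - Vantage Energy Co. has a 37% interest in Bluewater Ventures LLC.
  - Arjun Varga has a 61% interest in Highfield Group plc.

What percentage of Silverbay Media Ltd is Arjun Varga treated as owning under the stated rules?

By spousal attribution (R3), Arjun Varga is treated as also owning Chloe Varga's interest in Vantage Energy Co, giving 36% + 64% = 100%.
By spousal attribution (R3), Arjun Varga is treated as also owning Chloe Varga's interest in Highfield Group plc, giving 61% + 20% = 81%.
Chain via Vantage Energy Co. → Bluewater Ventures LLC (R1): 100% × 37% × 41% = 15.17% of Silverbay Media Ltd.
Chain via Highfield Group plc → Summit Pharma AG (R1): 81% × 92% × 23% = 17.1396% of Silverbay Media Ltd.
Direct interest in Silverbay Media Ltd: 12%.
Aggregating (R2): 15.17% + 17.1396% + 12% = 44.3096%.

44.3096%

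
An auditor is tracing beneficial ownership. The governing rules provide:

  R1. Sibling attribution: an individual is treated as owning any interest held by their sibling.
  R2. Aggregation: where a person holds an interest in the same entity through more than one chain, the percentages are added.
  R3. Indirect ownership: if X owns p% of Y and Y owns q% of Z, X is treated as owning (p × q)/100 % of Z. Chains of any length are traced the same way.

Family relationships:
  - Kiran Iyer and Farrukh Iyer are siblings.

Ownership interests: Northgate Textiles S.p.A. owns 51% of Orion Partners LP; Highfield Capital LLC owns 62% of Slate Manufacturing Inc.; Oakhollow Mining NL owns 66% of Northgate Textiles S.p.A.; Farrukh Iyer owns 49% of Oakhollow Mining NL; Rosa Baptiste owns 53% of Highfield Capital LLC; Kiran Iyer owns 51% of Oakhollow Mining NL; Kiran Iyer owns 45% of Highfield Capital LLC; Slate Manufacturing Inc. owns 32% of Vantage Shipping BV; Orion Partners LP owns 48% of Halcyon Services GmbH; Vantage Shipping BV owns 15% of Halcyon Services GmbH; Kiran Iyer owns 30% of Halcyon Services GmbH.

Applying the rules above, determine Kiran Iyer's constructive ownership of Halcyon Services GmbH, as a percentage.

By sibling attribution (R1), Kiran Iyer is treated as also owning Farrukh Iyer's interest in Oakhollow Mining NL, giving 51% + 49% = 100%.
Chain via Oakhollow Mining NL → Northgate Textiles S.p.A. → Orion Partners LP (R3): 100% × 66% × 51% × 48% = 16.1568% of Halcyon Services GmbH.
Chain via Highfield Capital LLC → Slate Manufacturing Inc. → Vantage Shipping BV (R3): 45% × 62% × 32% × 15% = 1.3392% of Halcyon Services GmbH.
Direct interest in Halcyon Services GmbH: 30%.
Aggregating (R2): 16.1568% + 1.3392% + 30% = 47.496%.

47.496%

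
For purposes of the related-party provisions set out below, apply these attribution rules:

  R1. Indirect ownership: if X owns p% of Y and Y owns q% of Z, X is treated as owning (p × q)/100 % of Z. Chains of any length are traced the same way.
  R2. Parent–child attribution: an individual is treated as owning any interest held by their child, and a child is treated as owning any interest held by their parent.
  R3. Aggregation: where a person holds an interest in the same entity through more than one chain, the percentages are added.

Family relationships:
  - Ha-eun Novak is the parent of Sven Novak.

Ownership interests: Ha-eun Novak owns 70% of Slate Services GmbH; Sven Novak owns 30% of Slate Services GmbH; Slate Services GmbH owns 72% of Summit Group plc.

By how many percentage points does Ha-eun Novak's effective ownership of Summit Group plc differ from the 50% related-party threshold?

By parent–child attribution (R2), Ha-eun Novak is treated as also owning Sven Novak's interest in Slate Services GmbH, giving 70% + 30% = 100%.
Chain via Slate Services GmbH (R1): 100% × 72% = 72% of Summit Group plc.
72% exceeds the 50% threshold by 22 percentage points.

22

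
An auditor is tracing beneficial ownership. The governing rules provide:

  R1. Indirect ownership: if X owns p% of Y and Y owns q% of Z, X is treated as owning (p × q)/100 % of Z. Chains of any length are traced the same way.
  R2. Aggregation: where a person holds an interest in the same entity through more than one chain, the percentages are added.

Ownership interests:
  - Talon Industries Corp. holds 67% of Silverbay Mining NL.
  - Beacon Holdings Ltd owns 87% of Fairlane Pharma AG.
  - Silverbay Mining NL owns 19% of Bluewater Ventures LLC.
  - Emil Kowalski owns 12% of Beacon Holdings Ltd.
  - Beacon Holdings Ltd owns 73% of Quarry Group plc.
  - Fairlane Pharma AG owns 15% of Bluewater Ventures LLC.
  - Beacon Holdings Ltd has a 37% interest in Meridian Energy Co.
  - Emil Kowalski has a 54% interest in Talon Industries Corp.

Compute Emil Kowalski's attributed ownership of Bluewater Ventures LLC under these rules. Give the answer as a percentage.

Chain via Talon Industries Corp. → Silverbay Mining NL (R1): 54% × 67% × 19% = 6.8742% of Bluewater Ventures LLC.
Chain via Beacon Holdings Ltd → Fairlane Pharma AG (R1): 12% × 87% × 15% = 1.566% of Bluewater Ventures LLC.
Aggregating (R2): 6.8742% + 1.566% = 8.4402%.

8.4402%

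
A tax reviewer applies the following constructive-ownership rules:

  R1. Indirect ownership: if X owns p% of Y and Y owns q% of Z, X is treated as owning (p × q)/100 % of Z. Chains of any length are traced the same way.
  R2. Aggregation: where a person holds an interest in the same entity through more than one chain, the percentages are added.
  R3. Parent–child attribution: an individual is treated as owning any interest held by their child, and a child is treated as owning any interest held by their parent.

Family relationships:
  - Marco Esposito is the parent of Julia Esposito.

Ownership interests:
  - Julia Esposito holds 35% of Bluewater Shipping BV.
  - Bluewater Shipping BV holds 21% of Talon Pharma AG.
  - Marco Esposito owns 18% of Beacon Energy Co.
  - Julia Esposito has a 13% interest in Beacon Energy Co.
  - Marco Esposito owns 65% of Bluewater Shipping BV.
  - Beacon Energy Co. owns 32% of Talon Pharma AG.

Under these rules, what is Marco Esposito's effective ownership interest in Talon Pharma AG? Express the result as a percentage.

30.92%

By parent–child attribution (R3), Marco Esposito is treated as also owning Julia Esposito's interest in Beacon Energy Co, giving 18% + 13% = 31%.
By parent–child attribution (R3), Marco Esposito is treated as also owning Julia Esposito's interest in Bluewater Shipping BV, giving 65% + 35% = 100%.
Chain via Beacon Energy Co. (R1): 31% × 32% = 9.92% of Talon Pharma AG.
Chain via Bluewater Shipping BV (R1): 100% × 21% = 21% of Talon Pharma AG.
Aggregating (R2): 9.92% + 21% = 30.92%.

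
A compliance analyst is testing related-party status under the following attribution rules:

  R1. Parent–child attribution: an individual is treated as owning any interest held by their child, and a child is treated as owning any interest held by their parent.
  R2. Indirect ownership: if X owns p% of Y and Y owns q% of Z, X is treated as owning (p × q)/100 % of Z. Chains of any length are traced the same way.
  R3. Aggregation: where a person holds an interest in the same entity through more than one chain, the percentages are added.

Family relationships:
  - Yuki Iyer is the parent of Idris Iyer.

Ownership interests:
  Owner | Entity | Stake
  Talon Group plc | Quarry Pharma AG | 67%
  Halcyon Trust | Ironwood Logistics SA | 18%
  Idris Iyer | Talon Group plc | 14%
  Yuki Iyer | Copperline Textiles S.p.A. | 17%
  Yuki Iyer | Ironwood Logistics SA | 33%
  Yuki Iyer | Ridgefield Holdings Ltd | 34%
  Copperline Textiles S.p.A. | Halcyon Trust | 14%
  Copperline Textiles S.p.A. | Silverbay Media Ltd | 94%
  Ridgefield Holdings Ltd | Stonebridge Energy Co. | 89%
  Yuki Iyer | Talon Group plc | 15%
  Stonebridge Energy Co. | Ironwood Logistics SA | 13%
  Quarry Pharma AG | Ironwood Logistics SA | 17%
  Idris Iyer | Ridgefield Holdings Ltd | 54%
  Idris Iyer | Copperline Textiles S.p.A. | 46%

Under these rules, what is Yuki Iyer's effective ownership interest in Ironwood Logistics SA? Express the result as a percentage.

By parent–child attribution (R1), Yuki Iyer is treated as also owning Idris Iyer's interest in Ridgefield Holdings Ltd, giving 34% + 54% = 88%.
By parent–child attribution (R1), Yuki Iyer is treated as also owning Idris Iyer's interest in Copperline Textiles S.p.A, giving 17% + 46% = 63%.
By parent–child attribution (R1), Yuki Iyer is treated as also owning Idris Iyer's interest in Talon Group plc, giving 15% + 14% = 29%.
Chain via Ridgefield Holdings Ltd → Stonebridge Energy Co. (R2): 88% × 89% × 13% = 10.1816% of Ironwood Logistics SA.
Chain via Copperline Textiles S.p.A. → Halcyon Trust (R2): 63% × 14% × 18% = 1.5876% of Ironwood Logistics SA.
Chain via Talon Group plc → Quarry Pharma AG (R2): 29% × 67% × 17% = 3.3031% of Ironwood Logistics SA.
Direct interest in Ironwood Logistics SA: 33%.
Aggregating (R3): 10.1816% + 1.5876% + 3.3031% + 33% = 48.0723%.

48.0723%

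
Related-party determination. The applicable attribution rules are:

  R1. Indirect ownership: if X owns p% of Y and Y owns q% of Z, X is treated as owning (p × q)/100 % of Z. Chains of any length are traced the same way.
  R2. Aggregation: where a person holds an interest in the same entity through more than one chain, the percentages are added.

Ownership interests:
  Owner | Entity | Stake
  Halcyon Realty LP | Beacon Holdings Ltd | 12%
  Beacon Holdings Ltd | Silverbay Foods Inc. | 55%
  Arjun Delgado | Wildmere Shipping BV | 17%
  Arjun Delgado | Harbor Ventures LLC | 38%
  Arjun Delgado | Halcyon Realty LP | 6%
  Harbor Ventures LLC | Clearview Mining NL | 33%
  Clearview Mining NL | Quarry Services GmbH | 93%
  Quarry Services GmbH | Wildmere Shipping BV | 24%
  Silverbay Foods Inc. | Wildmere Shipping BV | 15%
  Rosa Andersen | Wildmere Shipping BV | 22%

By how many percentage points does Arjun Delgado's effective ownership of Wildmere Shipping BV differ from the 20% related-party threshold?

Chain via Halcyon Realty LP → Beacon Holdings Ltd → Silverbay Foods Inc. (R1): 6% × 12% × 55% × 15% = 0.0594% of Wildmere Shipping BV.
Chain via Harbor Ventures LLC → Clearview Mining NL → Quarry Services GmbH (R1): 38% × 33% × 93% × 24% = 2.798928% of Wildmere Shipping BV.
Direct interest in Wildmere Shipping BV: 17%.
Aggregating (R2): 0.0594% + 2.798928% + 17% = 19.858328%.
19.858328% falls short of the 20% threshold by 0.141672 percentage points.

0.141672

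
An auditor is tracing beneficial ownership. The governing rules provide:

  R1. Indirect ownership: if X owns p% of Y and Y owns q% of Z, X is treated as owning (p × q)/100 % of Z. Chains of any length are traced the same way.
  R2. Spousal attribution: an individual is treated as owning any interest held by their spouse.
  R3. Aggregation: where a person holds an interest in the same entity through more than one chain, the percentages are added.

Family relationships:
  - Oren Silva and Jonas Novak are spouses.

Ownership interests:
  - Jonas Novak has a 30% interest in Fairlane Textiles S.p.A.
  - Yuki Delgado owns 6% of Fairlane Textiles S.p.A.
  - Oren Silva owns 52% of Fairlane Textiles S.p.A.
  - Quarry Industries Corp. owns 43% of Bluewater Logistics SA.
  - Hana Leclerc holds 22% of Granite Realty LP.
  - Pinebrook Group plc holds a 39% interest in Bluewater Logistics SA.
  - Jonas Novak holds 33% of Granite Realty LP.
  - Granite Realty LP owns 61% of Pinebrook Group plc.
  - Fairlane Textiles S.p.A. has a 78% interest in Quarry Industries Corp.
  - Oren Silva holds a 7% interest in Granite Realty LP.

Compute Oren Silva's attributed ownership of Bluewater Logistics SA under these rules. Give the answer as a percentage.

37.0188%

By spousal attribution (R2), Oren Silva is treated as also owning Jonas Novak's interest in Granite Realty LP, giving 7% + 33% = 40%.
By spousal attribution (R2), Oren Silva is treated as also owning Jonas Novak's interest in Fairlane Textiles S.p.A, giving 52% + 30% = 82%.
Chain via Granite Realty LP → Pinebrook Group plc (R1): 40% × 61% × 39% = 9.516% of Bluewater Logistics SA.
Chain via Fairlane Textiles S.p.A. → Quarry Industries Corp. (R1): 82% × 78% × 43% = 27.5028% of Bluewater Logistics SA.
Aggregating (R3): 9.516% + 27.5028% = 37.0188%.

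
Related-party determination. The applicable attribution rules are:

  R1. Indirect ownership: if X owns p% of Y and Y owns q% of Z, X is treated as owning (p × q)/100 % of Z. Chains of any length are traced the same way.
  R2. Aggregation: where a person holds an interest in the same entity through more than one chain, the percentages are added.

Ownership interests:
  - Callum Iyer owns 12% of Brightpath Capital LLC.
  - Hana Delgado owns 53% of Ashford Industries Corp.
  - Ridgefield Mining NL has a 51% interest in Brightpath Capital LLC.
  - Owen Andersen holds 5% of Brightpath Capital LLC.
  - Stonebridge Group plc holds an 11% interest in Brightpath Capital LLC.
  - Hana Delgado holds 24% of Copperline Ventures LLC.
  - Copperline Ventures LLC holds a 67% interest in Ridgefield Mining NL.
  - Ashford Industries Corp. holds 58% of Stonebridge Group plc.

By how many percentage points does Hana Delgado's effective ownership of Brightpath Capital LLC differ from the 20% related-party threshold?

Chain via Ashford Industries Corp. → Stonebridge Group plc (R1): 53% × 58% × 11% = 3.3814% of Brightpath Capital LLC.
Chain via Copperline Ventures LLC → Ridgefield Mining NL (R1): 24% × 67% × 51% = 8.2008% of Brightpath Capital LLC.
Aggregating (R2): 3.3814% + 8.2008% = 11.5822%.
11.5822% falls short of the 20% threshold by 8.4178 percentage points.

8.4178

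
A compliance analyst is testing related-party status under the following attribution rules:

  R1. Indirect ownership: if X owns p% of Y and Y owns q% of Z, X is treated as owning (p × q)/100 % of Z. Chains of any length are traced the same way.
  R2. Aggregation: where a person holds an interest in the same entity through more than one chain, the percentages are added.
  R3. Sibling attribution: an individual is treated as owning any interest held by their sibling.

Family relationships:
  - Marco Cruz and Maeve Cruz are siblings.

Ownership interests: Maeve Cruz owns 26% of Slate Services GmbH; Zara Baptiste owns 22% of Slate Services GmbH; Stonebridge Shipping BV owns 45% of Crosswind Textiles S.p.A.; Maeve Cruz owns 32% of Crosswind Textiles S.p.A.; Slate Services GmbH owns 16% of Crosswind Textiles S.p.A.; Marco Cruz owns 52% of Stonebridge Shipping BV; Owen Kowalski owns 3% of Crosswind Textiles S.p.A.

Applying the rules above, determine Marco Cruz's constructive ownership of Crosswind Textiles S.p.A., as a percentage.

59.56%

By sibling attribution (R3), Marco Cruz is treated as owning Maeve Cruz's 26% interest in Slate Services GmbH.
By sibling attribution (R3), Marco Cruz is treated as owning Maeve Cruz's 32% interest in Crosswind Textiles S.p.A.
Chain via Stonebridge Shipping BV (R1): 52% × 45% = 23.4% of Crosswind Textiles S.p.A.
Chain via Slate Services GmbH (R1): 26% × 16% = 4.16% of Crosswind Textiles S.p.A.
Direct interest in Crosswind Textiles S.p.A: 32%.
Aggregating (R2): 23.4% + 4.16% + 32% = 59.56%.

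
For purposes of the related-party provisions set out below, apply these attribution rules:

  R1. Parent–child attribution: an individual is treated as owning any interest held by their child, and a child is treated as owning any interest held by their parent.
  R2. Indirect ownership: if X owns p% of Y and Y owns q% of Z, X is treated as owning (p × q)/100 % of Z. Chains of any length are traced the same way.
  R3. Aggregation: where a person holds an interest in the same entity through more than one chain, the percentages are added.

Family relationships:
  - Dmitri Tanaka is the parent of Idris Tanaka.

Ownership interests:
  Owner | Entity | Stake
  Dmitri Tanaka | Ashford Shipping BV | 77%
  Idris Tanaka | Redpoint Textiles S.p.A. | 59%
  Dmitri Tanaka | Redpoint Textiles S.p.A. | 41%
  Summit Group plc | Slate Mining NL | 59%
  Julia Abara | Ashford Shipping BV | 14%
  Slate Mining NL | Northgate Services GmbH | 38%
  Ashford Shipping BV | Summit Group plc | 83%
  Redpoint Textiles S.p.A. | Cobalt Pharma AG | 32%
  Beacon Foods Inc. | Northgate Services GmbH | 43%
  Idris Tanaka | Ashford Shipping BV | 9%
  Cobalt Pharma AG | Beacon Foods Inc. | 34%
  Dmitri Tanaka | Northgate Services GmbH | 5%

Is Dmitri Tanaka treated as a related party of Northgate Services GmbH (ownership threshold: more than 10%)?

Yes

By parent–child attribution (R1), Dmitri Tanaka is treated as also owning Idris Tanaka's interest in Ashford Shipping BV, giving 77% + 9% = 86%.
By parent–child attribution (R1), Dmitri Tanaka is treated as also owning Idris Tanaka's interest in Redpoint Textiles S.p.A, giving 41% + 59% = 100%.
Chain via Ashford Shipping BV → Summit Group plc → Slate Mining NL (R2): 86% × 83% × 59% × 38% = 16.003396% of Northgate Services GmbH.
Chain via Redpoint Textiles S.p.A. → Cobalt Pharma AG → Beacon Foods Inc. (R2): 100% × 32% × 34% × 43% = 4.6784% of Northgate Services GmbH.
Direct interest in Northgate Services GmbH: 5%.
Aggregating (R3): 16.003396% + 4.6784% + 5% = 25.681796%.
25.681796% exceeds the 10% threshold, so Dmitri is a related party to Northgate Services GmbH.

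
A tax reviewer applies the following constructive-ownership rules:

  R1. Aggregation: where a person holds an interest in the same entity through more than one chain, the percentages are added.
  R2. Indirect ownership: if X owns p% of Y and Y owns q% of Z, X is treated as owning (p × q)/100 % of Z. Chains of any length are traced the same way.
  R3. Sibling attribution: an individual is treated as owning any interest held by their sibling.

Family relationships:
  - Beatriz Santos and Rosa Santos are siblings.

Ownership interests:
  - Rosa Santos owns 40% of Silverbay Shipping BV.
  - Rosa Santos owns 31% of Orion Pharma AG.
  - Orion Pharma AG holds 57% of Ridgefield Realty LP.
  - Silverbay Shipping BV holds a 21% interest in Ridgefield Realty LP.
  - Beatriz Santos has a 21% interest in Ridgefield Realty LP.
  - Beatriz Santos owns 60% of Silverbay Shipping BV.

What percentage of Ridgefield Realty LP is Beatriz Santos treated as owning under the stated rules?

By sibling attribution (R3), Beatriz Santos is treated as also owning Rosa Santos's interest in Silverbay Shipping BV, giving 60% + 40% = 100%.
By sibling attribution (R3), Beatriz Santos is treated as owning Rosa Santos's 31% interest in Orion Pharma AG.
Chain via Silverbay Shipping BV (R2): 100% × 21% = 21% of Ridgefield Realty LP.
Direct interest in Ridgefield Realty LP: 21%.
Chain via Orion Pharma AG (R2): 31% × 57% = 17.67% of Ridgefield Realty LP.
Aggregating (R1): 21% + 21% + 17.67% = 59.67%.

59.67%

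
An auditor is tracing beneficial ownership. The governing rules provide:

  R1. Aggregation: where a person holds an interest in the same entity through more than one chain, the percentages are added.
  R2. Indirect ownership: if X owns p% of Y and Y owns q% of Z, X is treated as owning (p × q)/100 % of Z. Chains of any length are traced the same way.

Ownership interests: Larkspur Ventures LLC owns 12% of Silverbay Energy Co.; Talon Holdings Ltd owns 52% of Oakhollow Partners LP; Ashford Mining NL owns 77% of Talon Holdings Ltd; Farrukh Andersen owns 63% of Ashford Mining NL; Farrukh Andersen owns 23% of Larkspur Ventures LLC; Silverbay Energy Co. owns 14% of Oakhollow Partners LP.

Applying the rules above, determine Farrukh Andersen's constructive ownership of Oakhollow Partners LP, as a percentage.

25.6116%

Chain via Ashford Mining NL → Talon Holdings Ltd (R2): 63% × 77% × 52% = 25.2252% of Oakhollow Partners LP.
Chain via Larkspur Ventures LLC → Silverbay Energy Co. (R2): 23% × 12% × 14% = 0.3864% of Oakhollow Partners LP.
Aggregating (R1): 25.2252% + 0.3864% = 25.6116%.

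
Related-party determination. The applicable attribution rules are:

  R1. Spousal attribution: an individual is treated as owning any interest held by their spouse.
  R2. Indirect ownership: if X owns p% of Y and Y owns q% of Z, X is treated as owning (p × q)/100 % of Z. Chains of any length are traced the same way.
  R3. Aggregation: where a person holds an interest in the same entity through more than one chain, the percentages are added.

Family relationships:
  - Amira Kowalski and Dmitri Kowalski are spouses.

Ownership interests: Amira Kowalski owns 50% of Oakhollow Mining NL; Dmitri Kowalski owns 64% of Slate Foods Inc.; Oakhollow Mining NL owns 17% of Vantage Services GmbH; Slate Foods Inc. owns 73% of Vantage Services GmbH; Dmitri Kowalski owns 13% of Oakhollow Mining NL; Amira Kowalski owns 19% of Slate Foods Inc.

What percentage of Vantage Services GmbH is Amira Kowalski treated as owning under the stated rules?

By spousal attribution (R1), Amira Kowalski is treated as also owning Dmitri Kowalski's interest in Slate Foods Inc, giving 19% + 64% = 83%.
By spousal attribution (R1), Amira Kowalski is treated as also owning Dmitri Kowalski's interest in Oakhollow Mining NL, giving 50% + 13% = 63%.
Chain via Slate Foods Inc. (R2): 83% × 73% = 60.59% of Vantage Services GmbH.
Chain via Oakhollow Mining NL (R2): 63% × 17% = 10.71% of Vantage Services GmbH.
Aggregating (R3): 60.59% + 10.71% = 71.3%.

71.3%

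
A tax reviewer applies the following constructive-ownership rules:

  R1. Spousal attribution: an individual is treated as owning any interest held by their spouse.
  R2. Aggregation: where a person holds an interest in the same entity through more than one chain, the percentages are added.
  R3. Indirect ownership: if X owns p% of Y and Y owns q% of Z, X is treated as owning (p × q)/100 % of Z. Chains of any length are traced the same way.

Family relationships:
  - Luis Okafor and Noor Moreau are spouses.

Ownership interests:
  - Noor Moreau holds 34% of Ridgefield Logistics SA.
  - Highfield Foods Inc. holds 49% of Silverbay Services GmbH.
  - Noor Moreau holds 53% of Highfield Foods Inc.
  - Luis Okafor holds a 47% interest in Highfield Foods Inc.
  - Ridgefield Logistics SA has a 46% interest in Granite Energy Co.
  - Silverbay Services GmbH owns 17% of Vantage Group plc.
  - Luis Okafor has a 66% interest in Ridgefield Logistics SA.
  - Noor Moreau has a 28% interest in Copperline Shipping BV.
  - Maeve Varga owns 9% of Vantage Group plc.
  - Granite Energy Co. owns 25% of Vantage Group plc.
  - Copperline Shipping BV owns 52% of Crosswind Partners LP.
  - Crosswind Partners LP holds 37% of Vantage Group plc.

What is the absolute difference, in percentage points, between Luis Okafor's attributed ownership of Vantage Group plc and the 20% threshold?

5.2172

By spousal attribution (R1), Luis Okafor is treated as also owning Noor Moreau's interest in Ridgefield Logistics SA, giving 66% + 34% = 100%.
By spousal attribution (R1), Luis Okafor is treated as also owning Noor Moreau's interest in Highfield Foods Inc, giving 47% + 53% = 100%.
By spousal attribution (R1), Luis Okafor is treated as owning Noor Moreau's 28% interest in Copperline Shipping BV.
Chain via Ridgefield Logistics SA → Granite Energy Co. (R3): 100% × 46% × 25% = 11.5% of Vantage Group plc.
Chain via Highfield Foods Inc. → Silverbay Services GmbH (R3): 100% × 49% × 17% = 8.33% of Vantage Group plc.
Chain via Copperline Shipping BV → Crosswind Partners LP (R3): 28% × 52% × 37% = 5.3872% of Vantage Group plc.
Aggregating (R2): 11.5% + 8.33% + 5.3872% = 25.2172%.
25.2172% exceeds the 20% threshold by 5.2172 percentage points.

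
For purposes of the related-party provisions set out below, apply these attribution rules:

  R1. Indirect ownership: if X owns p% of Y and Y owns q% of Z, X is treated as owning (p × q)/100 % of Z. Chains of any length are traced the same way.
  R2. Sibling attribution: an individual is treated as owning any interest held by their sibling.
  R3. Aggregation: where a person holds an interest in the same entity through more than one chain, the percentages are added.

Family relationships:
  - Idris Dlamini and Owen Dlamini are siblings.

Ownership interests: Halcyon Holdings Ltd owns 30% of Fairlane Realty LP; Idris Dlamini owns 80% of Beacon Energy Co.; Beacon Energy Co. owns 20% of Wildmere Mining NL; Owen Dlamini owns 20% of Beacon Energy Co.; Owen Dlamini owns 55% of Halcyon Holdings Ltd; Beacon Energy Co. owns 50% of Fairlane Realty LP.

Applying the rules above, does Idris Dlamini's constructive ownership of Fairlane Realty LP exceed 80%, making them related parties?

By sibling attribution (R2), Idris Dlamini is treated as also owning Owen Dlamini's interest in Beacon Energy Co, giving 80% + 20% = 100%.
By sibling attribution (R2), Idris Dlamini is treated as owning Owen Dlamini's 55% interest in Halcyon Holdings Ltd.
Chain via Beacon Energy Co. (R1): 100% × 50% = 50% of Fairlane Realty LP.
Chain via Halcyon Holdings Ltd (R1): 55% × 30% = 16.5% of Fairlane Realty LP.
Aggregating (R3): 50% + 16.5% = 66.5%.
66.5% does not exceed the 80% threshold, so Idris is not a related party to Fairlane Realty LP.

No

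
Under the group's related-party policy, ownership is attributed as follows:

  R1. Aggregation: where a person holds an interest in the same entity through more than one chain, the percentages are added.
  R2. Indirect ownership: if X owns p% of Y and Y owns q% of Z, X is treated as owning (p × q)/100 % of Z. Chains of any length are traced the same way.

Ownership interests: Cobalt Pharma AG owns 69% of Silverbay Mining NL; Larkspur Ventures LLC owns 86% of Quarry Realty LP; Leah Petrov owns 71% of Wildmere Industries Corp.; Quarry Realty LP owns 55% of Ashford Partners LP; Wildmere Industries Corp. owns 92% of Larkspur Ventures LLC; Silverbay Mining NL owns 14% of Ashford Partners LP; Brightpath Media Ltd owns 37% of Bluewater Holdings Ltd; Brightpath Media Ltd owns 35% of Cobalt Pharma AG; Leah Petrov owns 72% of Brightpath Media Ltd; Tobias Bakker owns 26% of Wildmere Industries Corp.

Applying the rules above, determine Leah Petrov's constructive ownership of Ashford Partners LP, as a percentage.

Chain via Brightpath Media Ltd → Cobalt Pharma AG → Silverbay Mining NL (R2): 72% × 35% × 69% × 14% = 2.43432% of Ashford Partners LP.
Chain via Wildmere Industries Corp. → Larkspur Ventures LLC → Quarry Realty LP (R2): 71% × 92% × 86% × 55% = 30.89636% of Ashford Partners LP.
Aggregating (R1): 2.43432% + 30.89636% = 33.33068%.

33.33068%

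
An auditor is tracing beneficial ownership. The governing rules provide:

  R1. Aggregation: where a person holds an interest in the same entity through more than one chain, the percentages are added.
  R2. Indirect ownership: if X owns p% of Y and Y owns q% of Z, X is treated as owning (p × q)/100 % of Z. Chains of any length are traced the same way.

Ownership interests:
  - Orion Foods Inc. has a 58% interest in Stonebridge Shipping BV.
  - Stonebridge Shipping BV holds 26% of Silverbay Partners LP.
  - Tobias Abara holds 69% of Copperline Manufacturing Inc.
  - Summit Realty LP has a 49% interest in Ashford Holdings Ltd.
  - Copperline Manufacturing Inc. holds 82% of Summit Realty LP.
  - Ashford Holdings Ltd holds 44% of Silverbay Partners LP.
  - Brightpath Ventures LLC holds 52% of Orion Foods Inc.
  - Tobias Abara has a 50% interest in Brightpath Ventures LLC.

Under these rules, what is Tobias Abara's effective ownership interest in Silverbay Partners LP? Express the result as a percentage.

16.119448%

Chain via Copperline Manufacturing Inc. → Summit Realty LP → Ashford Holdings Ltd (R2): 69% × 82% × 49% × 44% = 12.198648% of Silverbay Partners LP.
Chain via Brightpath Ventures LLC → Orion Foods Inc. → Stonebridge Shipping BV (R2): 50% × 52% × 58% × 26% = 3.9208% of Silverbay Partners LP.
Aggregating (R1): 12.198648% + 3.9208% = 16.119448%.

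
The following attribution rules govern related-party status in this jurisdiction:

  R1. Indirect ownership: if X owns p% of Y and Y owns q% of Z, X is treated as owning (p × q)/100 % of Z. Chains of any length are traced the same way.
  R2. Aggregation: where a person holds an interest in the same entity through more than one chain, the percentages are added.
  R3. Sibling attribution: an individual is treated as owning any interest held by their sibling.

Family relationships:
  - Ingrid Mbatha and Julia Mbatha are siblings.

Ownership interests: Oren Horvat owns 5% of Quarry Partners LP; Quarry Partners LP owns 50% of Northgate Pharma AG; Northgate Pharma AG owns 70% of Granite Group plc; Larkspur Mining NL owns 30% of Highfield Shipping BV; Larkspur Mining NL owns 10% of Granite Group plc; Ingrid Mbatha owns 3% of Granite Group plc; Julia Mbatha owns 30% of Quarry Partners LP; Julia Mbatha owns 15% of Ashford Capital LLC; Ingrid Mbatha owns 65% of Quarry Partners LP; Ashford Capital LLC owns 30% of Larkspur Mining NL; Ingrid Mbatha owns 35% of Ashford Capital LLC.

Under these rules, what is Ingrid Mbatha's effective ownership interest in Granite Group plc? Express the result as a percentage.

37.75%

By sibling attribution (R3), Ingrid Mbatha is treated as also owning Julia Mbatha's interest in Quarry Partners LP, giving 65% + 30% = 95%.
By sibling attribution (R3), Ingrid Mbatha is treated as also owning Julia Mbatha's interest in Ashford Capital LLC, giving 35% + 15% = 50%.
Chain via Quarry Partners LP → Northgate Pharma AG (R1): 95% × 50% × 70% = 33.25% of Granite Group plc.
Chain via Ashford Capital LLC → Larkspur Mining NL (R1): 50% × 30% × 10% = 1.5% of Granite Group plc.
Direct interest in Granite Group plc: 3%.
Aggregating (R2): 33.25% + 1.5% + 3% = 37.75%.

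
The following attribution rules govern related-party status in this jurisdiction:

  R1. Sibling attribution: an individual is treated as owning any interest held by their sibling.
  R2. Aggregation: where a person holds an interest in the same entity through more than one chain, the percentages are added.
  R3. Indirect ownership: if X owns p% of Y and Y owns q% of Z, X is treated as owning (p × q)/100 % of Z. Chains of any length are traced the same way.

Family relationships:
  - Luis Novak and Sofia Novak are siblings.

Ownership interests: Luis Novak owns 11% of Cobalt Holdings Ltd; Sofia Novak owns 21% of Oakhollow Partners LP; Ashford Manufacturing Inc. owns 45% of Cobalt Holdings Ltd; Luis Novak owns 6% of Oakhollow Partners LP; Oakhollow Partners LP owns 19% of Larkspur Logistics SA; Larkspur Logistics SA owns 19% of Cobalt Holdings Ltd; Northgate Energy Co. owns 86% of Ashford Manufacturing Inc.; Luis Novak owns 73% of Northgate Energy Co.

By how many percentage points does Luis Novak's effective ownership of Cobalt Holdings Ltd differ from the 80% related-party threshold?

By sibling attribution (R1), Luis Novak is treated as also owning Sofia Novak's interest in Oakhollow Partners LP, giving 6% + 21% = 27%.
Chain via Northgate Energy Co. → Ashford Manufacturing Inc. (R3): 73% × 86% × 45% = 28.251% of Cobalt Holdings Ltd.
Chain via Oakhollow Partners LP → Larkspur Logistics SA (R3): 27% × 19% × 19% = 0.9747% of Cobalt Holdings Ltd.
Direct interest in Cobalt Holdings Ltd: 11%.
Aggregating (R2): 28.251% + 0.9747% + 11% = 40.2257%.
40.2257% falls short of the 80% threshold by 39.7743 percentage points.

39.7743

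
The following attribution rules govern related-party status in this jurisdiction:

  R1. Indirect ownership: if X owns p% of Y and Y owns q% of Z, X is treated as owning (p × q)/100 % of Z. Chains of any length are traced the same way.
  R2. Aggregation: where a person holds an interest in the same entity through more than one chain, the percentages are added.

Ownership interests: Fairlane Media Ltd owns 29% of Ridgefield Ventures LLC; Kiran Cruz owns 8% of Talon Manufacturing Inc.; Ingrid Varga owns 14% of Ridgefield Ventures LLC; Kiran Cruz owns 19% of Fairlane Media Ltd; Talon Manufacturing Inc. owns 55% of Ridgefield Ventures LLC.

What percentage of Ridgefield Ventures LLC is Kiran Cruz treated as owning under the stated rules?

Chain via Talon Manufacturing Inc. (R1): 8% × 55% = 4.4% of Ridgefield Ventures LLC.
Chain via Fairlane Media Ltd (R1): 19% × 29% = 5.51% of Ridgefield Ventures LLC.
Aggregating (R2): 4.4% + 5.51% = 9.91%.

9.91%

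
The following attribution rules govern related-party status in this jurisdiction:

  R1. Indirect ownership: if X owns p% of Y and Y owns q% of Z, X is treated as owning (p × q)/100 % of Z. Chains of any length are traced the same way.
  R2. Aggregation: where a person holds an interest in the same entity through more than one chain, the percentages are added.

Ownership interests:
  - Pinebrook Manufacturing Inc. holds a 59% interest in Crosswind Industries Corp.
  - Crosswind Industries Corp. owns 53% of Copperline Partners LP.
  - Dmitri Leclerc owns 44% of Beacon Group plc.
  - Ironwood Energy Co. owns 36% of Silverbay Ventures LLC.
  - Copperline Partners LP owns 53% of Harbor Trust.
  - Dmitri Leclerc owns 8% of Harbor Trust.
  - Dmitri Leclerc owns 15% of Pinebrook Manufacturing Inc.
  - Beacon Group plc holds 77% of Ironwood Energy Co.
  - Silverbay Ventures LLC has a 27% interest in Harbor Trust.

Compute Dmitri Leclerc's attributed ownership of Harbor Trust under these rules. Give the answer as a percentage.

Chain via Beacon Group plc → Ironwood Energy Co. → Silverbay Ventures LLC (R1): 44% × 77% × 36% × 27% = 3.293136% of Harbor Trust.
Chain via Pinebrook Manufacturing Inc. → Crosswind Industries Corp. → Copperline Partners LP (R1): 15% × 59% × 53% × 53% = 2.485965% of Harbor Trust.
Direct interest in Harbor Trust: 8%.
Aggregating (R2): 3.293136% + 2.485965% + 8% = 13.779101%.

13.779101%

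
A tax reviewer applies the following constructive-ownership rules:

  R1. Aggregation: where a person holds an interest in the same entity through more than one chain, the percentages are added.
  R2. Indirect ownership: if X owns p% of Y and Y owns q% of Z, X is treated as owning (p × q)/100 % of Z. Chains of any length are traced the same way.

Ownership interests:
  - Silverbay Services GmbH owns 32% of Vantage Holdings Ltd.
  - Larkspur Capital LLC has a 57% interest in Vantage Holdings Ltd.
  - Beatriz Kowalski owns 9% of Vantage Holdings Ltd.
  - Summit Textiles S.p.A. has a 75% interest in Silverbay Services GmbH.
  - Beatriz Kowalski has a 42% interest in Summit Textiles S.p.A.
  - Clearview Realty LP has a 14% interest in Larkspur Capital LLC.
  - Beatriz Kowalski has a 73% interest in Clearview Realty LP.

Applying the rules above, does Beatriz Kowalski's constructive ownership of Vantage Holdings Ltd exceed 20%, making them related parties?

Chain via Summit Textiles S.p.A. → Silverbay Services GmbH (R2): 42% × 75% × 32% = 10.08% of Vantage Holdings Ltd.
Chain via Clearview Realty LP → Larkspur Capital LLC (R2): 73% × 14% × 57% = 5.8254% of Vantage Holdings Ltd.
Direct interest in Vantage Holdings Ltd: 9%.
Aggregating (R1): 10.08% + 5.8254% + 9% = 24.9054%.
24.9054% exceeds the 20% threshold, so Beatriz is a related party to Vantage Holdings Ltd.

Yes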